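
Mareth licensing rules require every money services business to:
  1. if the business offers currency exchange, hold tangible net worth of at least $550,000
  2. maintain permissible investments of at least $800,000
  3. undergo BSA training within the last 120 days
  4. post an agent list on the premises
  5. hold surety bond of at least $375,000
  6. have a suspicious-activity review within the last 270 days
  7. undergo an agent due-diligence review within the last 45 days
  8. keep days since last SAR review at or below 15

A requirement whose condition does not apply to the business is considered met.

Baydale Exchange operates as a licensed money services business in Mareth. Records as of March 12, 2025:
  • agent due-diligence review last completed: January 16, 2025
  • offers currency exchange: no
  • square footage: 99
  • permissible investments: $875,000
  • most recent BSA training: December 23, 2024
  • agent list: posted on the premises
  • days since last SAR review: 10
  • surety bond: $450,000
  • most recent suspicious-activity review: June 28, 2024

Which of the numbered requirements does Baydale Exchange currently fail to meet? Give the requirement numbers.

7

1. condition 'offers currency exchange' does not hold → requirement n/a → met
2. permissible investments $875,000 ≥ $800,000 → met
3. BSA training 79 days ago vs limit 120 → met
4. agent list present → met
5. surety bond $450,000 ≥ $375,000 → met
6. suspicious-activity review 257 days ago vs limit 270 → met
7. agent due-diligence review 55 days ago vs limit 45 → not met
8. days since last SAR review 10 ≤ 15 → met
Not met: 7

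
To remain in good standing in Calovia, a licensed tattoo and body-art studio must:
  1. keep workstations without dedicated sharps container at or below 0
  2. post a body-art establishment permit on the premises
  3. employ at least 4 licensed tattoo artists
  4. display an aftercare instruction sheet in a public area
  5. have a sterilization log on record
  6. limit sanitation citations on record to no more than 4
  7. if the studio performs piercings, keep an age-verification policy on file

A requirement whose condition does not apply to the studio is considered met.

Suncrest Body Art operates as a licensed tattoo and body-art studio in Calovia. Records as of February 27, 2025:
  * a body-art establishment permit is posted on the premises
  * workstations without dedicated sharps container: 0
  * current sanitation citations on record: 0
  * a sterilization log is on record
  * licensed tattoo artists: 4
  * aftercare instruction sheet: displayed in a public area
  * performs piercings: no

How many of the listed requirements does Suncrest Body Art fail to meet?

0

1. workstations without dedicated sharps container 0 ≤ 0 → met
2. body-art establishment permit present → met
3. licensed tattoo artists 4 ≥ 4 → met
4. aftercare instruction sheet present → met
5. sterilization log present → met
6. sanitation citations on record 0 ≤ 4 → met
7. condition 'performs piercings' does not hold → requirement n/a → met
Not met: 0 of 7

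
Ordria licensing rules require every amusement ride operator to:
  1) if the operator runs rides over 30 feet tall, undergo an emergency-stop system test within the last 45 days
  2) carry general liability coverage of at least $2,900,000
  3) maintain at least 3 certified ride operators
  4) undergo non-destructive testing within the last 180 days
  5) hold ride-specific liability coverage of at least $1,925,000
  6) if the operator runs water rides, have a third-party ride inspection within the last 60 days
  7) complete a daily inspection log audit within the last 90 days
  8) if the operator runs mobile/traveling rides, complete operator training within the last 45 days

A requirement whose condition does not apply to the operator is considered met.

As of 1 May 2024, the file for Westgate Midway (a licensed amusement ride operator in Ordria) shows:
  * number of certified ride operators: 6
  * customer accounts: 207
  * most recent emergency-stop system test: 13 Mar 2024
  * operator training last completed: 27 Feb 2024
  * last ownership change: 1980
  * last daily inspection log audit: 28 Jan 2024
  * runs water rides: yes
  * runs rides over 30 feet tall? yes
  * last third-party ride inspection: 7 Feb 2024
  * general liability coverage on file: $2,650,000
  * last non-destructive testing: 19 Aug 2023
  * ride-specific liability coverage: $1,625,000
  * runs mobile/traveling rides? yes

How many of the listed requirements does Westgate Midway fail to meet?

1. condition 'runs rides over 30 feet tall' holds; emergency-stop system test 49 days ago vs limit 45 → not met
2. general liability coverage $2,650,000 < $2,900,000 → not met
3. certified ride operators 6 ≥ 3 → met
4. non-destructive testing 256 days ago vs limit 180 → not met
5. ride-specific liability coverage $1,625,000 < $1,925,000 → not met
6. condition 'runs water rides' holds; third-party ride inspection 84 days ago vs limit 60 → not met
7. daily inspection log audit 94 days ago vs limit 90 → not met
8. condition 'runs mobile/traveling rides' holds; operator training 64 days ago vs limit 45 → not met
Not met: 7 of 8

7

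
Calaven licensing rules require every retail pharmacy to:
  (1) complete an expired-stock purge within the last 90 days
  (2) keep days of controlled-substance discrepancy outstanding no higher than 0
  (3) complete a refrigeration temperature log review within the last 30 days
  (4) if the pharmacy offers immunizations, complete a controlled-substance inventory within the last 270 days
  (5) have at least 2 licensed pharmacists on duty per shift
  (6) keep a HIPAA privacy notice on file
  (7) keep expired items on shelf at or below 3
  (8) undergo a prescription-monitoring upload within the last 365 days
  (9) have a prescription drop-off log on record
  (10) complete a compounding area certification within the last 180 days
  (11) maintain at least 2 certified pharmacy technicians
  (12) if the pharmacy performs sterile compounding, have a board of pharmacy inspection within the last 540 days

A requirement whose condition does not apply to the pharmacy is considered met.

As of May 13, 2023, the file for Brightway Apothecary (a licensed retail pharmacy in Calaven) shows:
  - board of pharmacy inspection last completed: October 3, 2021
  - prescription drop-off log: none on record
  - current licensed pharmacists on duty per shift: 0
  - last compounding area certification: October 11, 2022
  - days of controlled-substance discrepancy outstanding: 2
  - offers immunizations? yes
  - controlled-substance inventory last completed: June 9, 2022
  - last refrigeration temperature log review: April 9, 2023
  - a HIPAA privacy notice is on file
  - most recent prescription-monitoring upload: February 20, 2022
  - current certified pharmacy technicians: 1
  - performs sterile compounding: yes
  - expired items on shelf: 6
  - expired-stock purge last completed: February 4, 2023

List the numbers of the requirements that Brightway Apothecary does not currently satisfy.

1, 2, 3, 4, 5, 7, 8, 9, 10, 11, 12

1. expired-stock purge 98 days ago vs limit 90 → not met
2. days of controlled-substance discrepancy outstanding 2 > 0 → not met
3. refrigeration temperature log review 34 days ago vs limit 30 → not met
4. condition 'offers immunizations' holds; controlled-substance inventory 338 days ago vs limit 270 → not met
5. licensed pharmacists on duty per shift 0 < 2 → not met
6. HIPAA privacy notice present → met
7. expired items on shelf 6 > 3 → not met
8. prescription-monitoring upload 447 days ago vs limit 365 → not met
9. prescription drop-off log absent → not met
10. compounding area certification 214 days ago vs limit 180 → not met
11. certified pharmacy technicians 1 < 2 → not met
12. condition 'performs sterile compounding' holds; board of pharmacy inspection 587 days ago vs limit 540 → not met
Not met: 1, 2, 3, 4, 5, 7, 8, 9, 10, 11, 12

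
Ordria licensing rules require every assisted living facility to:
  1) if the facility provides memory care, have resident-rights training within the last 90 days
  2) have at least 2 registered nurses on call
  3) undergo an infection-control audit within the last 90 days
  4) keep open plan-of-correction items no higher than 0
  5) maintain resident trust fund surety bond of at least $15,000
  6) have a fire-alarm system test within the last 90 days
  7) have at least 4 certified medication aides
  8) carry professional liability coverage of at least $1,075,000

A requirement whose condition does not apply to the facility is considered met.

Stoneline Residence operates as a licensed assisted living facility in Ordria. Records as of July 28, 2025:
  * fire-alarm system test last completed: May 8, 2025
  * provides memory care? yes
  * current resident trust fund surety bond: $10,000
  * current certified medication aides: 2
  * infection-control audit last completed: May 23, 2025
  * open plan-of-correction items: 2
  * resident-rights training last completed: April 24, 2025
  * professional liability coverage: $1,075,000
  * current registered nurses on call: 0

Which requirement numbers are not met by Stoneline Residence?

1. condition 'provides memory care' holds; resident-rights training 95 days ago vs limit 90 → not met
2. registered nurses on call 0 < 2 → not met
3. infection-control audit 66 days ago vs limit 90 → met
4. open plan-of-correction items 2 > 0 → not met
5. resident trust fund surety bond $10,000 < $15,000 → not met
6. fire-alarm system test 81 days ago vs limit 90 → met
7. certified medication aides 2 < 4 → not met
8. professional liability coverage $1,075,000 ≥ $1,075,000 → met
Not met: 1, 2, 4, 5, 7

1, 2, 4, 5, 7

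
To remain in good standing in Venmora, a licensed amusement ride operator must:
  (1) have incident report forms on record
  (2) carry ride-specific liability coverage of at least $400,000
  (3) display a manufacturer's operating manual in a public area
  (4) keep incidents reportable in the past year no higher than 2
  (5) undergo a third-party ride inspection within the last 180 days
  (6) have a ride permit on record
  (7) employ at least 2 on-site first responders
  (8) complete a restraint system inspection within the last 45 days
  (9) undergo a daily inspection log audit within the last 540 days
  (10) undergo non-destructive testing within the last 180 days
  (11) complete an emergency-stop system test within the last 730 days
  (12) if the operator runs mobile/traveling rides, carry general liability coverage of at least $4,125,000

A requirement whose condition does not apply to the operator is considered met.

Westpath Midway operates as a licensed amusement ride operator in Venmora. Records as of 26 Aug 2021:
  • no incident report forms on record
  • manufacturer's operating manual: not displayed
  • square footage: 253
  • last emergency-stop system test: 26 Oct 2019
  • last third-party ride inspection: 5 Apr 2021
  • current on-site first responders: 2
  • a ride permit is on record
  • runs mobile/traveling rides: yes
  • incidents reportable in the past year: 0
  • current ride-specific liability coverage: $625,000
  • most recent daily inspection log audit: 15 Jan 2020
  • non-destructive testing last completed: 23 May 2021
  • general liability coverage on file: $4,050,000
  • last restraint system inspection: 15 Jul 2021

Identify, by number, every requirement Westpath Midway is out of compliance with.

1. incident report forms absent → not met
2. ride-specific liability coverage $625,000 ≥ $400,000 → met
3. manufacturer's operating manual absent → not met
4. incidents reportable in the past year 0 ≤ 2 → met
5. third-party ride inspection 143 days ago vs limit 180 → met
6. ride permit present → met
7. on-site first responders 2 ≥ 2 → met
8. restraint system inspection 42 days ago vs limit 45 → met
9. daily inspection log audit 589 days ago vs limit 540 → not met
10. non-destructive testing 95 days ago vs limit 180 → met
11. emergency-stop system test 670 days ago vs limit 730 → met
12. condition 'runs mobile/traveling rides' holds; general liability coverage $4,050,000 < $4,125,000 → not met
Not met: 1, 3, 9, 12

1, 3, 9, 12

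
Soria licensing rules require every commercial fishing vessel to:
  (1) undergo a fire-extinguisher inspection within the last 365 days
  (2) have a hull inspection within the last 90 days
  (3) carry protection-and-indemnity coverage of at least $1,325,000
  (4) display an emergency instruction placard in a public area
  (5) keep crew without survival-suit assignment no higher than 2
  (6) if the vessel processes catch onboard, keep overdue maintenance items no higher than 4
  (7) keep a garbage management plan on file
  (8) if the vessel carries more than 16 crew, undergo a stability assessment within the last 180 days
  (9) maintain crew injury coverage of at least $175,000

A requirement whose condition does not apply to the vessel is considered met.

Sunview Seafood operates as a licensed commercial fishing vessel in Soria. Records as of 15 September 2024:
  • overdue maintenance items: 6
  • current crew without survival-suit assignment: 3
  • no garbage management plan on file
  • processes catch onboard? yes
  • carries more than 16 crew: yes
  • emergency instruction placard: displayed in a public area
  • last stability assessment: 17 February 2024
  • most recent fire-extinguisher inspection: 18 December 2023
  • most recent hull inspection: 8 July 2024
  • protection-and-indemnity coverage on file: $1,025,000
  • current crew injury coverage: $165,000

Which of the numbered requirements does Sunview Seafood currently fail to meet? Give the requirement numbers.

3, 5, 6, 7, 8, 9

1. fire-extinguisher inspection 272 days ago vs limit 365 → met
2. hull inspection 69 days ago vs limit 90 → met
3. protection-and-indemnity coverage $1,025,000 < $1,325,000 → not met
4. emergency instruction placard present → met
5. crew without survival-suit assignment 3 > 2 → not met
6. condition 'processes catch onboard' holds; overdue maintenance items 6 > 4 → not met
7. garbage management plan absent → not met
8. condition 'carries more than 16 crew' holds; stability assessment 211 days ago vs limit 180 → not met
9. crew injury coverage $165,000 < $175,000 → not met
Not met: 3, 5, 6, 7, 8, 9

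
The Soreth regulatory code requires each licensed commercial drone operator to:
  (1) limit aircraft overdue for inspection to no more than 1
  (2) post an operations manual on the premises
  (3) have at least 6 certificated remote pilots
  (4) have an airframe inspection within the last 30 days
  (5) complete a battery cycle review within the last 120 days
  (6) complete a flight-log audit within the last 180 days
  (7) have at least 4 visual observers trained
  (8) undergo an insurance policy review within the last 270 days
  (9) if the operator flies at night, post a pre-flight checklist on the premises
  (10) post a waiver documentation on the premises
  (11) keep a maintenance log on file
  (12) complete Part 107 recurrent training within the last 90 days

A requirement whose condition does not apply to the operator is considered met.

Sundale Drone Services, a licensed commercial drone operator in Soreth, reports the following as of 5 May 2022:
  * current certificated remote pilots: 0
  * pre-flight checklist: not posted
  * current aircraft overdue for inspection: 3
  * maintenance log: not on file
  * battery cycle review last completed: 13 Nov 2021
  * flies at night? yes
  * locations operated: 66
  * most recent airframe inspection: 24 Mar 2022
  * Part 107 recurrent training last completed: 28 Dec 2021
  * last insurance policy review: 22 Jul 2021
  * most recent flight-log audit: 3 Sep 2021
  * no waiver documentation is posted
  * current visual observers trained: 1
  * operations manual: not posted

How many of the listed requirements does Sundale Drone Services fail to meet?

1. aircraft overdue for inspection 3 > 1 → not met
2. operations manual absent → not met
3. certificated remote pilots 0 < 6 → not met
4. airframe inspection 42 days ago vs limit 30 → not met
5. battery cycle review 173 days ago vs limit 120 → not met
6. flight-log audit 244 days ago vs limit 180 → not met
7. visual observers trained 1 < 4 → not met
8. insurance policy review 287 days ago vs limit 270 → not met
9. condition 'flies at night' holds; pre-flight checklist absent → not met
10. waiver documentation absent → not met
11. maintenance log absent → not met
12. Part 107 recurrent training 128 days ago vs limit 90 → not met
Not met: 12 of 12

12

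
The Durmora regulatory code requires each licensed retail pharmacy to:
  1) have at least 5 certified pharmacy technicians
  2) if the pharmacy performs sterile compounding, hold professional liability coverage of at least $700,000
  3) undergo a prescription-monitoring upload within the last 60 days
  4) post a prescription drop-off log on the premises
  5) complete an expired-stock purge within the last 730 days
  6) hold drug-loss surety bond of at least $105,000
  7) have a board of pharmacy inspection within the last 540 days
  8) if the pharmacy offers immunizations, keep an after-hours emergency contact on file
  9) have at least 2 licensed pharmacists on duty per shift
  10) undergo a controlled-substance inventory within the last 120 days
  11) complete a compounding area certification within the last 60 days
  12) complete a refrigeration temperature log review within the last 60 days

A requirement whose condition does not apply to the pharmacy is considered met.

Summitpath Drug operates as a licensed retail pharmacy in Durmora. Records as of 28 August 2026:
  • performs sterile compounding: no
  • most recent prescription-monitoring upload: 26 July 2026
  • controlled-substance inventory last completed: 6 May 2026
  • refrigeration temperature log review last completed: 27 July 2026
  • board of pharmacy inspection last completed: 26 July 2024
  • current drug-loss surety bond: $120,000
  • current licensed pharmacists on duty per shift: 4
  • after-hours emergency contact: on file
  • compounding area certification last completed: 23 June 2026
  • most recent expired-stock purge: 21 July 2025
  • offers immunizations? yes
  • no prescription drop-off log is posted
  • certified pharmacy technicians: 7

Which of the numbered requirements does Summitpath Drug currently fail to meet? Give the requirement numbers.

1. certified pharmacy technicians 7 ≥ 5 → met
2. condition 'performs sterile compounding' does not hold → requirement n/a → met
3. prescription-monitoring upload 33 days ago vs limit 60 → met
4. prescription drop-off log absent → not met
5. expired-stock purge 403 days ago vs limit 730 → met
6. drug-loss surety bond $120,000 ≥ $105,000 → met
7. board of pharmacy inspection 763 days ago vs limit 540 → not met
8. condition 'offers immunizations' holds; after-hours emergency contact present → met
9. licensed pharmacists on duty per shift 4 ≥ 2 → met
10. controlled-substance inventory 114 days ago vs limit 120 → met
11. compounding area certification 66 days ago vs limit 60 → not met
12. refrigeration temperature log review 32 days ago vs limit 60 → met
Not met: 4, 7, 11

4, 7, 11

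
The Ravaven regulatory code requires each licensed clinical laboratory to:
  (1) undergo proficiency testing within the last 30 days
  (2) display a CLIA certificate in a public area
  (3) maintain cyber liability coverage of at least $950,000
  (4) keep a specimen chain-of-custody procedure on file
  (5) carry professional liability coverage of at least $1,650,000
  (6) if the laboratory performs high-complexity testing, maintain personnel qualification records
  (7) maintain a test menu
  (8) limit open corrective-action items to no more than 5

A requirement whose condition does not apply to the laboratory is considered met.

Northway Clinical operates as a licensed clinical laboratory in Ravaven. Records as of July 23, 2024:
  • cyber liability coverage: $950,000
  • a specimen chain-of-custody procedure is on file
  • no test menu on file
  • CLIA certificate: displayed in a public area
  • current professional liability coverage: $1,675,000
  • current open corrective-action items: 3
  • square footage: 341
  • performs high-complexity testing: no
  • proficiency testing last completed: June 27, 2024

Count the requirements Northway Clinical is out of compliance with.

1

1. proficiency testing 26 days ago vs limit 30 → met
2. CLIA certificate present → met
3. cyber liability coverage $950,000 ≥ $950,000 → met
4. specimen chain-of-custody procedure present → met
5. professional liability coverage $1,675,000 ≥ $1,650,000 → met
6. condition 'performs high-complexity testing' does not hold → requirement n/a → met
7. test menu absent → not met
8. open corrective-action items 3 ≤ 5 → met
Not met: 1 of 8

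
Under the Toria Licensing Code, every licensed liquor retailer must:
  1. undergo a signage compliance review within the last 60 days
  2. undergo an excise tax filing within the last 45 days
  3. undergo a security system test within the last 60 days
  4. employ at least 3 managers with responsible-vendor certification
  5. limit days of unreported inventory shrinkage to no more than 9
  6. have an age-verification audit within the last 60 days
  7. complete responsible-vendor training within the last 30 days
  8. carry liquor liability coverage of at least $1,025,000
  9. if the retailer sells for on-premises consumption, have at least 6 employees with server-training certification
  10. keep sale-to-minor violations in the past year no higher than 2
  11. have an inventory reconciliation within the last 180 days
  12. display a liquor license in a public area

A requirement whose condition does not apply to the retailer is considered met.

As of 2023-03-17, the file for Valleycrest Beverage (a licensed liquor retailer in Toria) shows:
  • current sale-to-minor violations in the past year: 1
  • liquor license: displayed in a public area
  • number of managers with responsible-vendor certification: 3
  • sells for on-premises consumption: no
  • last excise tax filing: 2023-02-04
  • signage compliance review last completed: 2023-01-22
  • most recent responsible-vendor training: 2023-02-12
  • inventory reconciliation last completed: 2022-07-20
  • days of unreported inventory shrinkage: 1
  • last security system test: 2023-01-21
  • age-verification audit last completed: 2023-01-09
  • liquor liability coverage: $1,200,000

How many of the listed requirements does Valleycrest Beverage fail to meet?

1. signage compliance review 54 days ago vs limit 60 → met
2. excise tax filing 41 days ago vs limit 45 → met
3. security system test 55 days ago vs limit 60 → met
4. managers with responsible-vendor certification 3 ≥ 3 → met
5. days of unreported inventory shrinkage 1 ≤ 9 → met
6. age-verification audit 67 days ago vs limit 60 → not met
7. responsible-vendor training 33 days ago vs limit 30 → not met
8. liquor liability coverage $1,200,000 ≥ $1,025,000 → met
9. condition 'sells for on-premises consumption' does not hold → requirement n/a → met
10. sale-to-minor violations in the past year 1 ≤ 2 → met
11. inventory reconciliation 240 days ago vs limit 180 → not met
12. liquor license present → met
Not met: 3 of 12

3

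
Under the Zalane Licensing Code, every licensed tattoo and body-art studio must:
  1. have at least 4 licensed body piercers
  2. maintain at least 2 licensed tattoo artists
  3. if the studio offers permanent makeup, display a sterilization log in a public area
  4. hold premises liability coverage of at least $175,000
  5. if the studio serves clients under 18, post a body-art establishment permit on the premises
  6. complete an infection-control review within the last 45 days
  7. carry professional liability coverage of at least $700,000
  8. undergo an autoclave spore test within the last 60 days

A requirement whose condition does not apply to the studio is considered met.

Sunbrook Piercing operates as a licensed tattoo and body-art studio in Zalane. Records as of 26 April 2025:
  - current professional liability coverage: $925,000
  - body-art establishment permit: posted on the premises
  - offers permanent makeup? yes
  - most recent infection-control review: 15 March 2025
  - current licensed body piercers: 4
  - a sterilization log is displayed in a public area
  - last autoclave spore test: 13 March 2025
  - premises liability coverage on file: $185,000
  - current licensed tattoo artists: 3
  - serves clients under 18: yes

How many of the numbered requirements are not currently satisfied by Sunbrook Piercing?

0

1. licensed body piercers 4 ≥ 4 → met
2. licensed tattoo artists 3 ≥ 2 → met
3. condition 'offers permanent makeup' holds; sterilization log present → met
4. premises liability coverage $185,000 ≥ $175,000 → met
5. condition 'serves clients under 18' holds; body-art establishment permit present → met
6. infection-control review 42 days ago vs limit 45 → met
7. professional liability coverage $925,000 ≥ $700,000 → met
8. autoclave spore test 44 days ago vs limit 60 → met
Not met: 0 of 8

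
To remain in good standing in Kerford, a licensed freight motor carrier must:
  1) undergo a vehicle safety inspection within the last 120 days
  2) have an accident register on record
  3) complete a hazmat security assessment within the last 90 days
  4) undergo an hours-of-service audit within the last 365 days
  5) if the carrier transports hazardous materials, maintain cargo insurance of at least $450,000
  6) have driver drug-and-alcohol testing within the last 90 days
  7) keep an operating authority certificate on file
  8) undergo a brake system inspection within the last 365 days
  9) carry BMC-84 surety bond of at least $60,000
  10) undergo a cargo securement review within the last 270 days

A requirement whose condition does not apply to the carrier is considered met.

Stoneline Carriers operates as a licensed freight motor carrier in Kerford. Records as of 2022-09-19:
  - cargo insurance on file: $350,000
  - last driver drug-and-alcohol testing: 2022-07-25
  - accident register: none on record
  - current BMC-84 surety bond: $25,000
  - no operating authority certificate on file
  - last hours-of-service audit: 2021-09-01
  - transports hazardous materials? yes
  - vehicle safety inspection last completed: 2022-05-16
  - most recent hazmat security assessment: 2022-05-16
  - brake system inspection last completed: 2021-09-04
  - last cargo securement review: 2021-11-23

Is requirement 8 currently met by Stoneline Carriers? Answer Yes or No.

No

8. brake system inspection 380 days ago vs limit 365 → not met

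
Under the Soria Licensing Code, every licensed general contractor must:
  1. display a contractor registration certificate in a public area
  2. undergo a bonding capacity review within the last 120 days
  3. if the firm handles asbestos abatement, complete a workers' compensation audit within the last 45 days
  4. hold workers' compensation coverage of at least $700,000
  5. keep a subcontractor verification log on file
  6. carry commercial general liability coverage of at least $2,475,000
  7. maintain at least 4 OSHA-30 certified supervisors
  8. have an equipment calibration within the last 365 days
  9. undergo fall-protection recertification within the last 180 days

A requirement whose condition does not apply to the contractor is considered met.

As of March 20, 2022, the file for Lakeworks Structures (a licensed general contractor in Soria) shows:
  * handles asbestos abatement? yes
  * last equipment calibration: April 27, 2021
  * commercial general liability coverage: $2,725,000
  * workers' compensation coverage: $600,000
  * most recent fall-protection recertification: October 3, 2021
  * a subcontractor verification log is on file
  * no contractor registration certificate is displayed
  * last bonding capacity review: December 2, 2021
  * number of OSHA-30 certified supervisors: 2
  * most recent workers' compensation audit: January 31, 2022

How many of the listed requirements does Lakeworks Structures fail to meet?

1. contractor registration certificate absent → not met
2. bonding capacity review 108 days ago vs limit 120 → met
3. condition 'handles asbestos abatement' holds; workers' compensation audit 48 days ago vs limit 45 → not met
4. workers' compensation coverage $600,000 < $700,000 → not met
5. subcontractor verification log present → met
6. commercial general liability coverage $2,725,000 ≥ $2,475,000 → met
7. OSHA-30 certified supervisors 2 < 4 → not met
8. equipment calibration 327 days ago vs limit 365 → met
9. fall-protection recertification 168 days ago vs limit 180 → met
Not met: 4 of 9

4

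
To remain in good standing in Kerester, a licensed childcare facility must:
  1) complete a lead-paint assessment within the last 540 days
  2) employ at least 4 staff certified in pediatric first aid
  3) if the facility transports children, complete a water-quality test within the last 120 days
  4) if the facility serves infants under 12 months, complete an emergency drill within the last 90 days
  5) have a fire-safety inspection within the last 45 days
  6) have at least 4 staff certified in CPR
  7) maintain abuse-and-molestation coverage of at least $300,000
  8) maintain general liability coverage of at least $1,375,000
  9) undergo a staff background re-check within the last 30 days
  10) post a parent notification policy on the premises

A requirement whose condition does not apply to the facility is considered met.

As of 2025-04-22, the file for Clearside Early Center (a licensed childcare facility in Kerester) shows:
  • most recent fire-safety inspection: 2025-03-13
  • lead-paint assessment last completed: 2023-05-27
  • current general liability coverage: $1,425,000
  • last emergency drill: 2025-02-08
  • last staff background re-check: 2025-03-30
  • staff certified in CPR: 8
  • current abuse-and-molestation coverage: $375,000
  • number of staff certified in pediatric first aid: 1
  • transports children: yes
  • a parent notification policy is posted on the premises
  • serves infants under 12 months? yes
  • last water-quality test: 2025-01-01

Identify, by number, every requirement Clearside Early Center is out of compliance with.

1. lead-paint assessment 696 days ago vs limit 540 → not met
2. staff certified in pediatric first aid 1 < 4 → not met
3. condition 'transports children' holds; water-quality test 111 days ago vs limit 120 → met
4. condition 'serves infants under 12 months' holds; emergency drill 73 days ago vs limit 90 → met
5. fire-safety inspection 40 days ago vs limit 45 → met
6. staff certified in CPR 8 ≥ 4 → met
7. abuse-and-molestation coverage $375,000 ≥ $300,000 → met
8. general liability coverage $1,425,000 ≥ $1,375,000 → met
9. staff background re-check 23 days ago vs limit 30 → met
10. parent notification policy present → met
Not met: 1, 2

1, 2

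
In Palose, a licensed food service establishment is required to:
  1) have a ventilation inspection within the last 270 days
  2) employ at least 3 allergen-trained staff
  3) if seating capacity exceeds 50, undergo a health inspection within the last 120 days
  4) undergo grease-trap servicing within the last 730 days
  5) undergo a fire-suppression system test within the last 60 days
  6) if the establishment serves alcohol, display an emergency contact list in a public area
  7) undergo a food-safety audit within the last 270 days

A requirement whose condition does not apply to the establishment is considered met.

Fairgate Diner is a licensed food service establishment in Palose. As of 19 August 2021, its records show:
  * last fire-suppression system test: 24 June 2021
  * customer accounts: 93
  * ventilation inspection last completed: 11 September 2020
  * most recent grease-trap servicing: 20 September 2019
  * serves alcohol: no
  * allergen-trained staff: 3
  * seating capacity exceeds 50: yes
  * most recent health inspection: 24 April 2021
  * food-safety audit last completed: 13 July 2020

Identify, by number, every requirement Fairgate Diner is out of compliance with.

1. ventilation inspection 342 days ago vs limit 270 → not met
2. allergen-trained staff 3 ≥ 3 → met
3. condition 'seating capacity exceeds 50' holds; health inspection 117 days ago vs limit 120 → met
4. grease-trap servicing 699 days ago vs limit 730 → met
5. fire-suppression system test 56 days ago vs limit 60 → met
6. condition 'serves alcohol' does not hold → requirement n/a → met
7. food-safety audit 402 days ago vs limit 270 → not met
Not met: 1, 7

1, 7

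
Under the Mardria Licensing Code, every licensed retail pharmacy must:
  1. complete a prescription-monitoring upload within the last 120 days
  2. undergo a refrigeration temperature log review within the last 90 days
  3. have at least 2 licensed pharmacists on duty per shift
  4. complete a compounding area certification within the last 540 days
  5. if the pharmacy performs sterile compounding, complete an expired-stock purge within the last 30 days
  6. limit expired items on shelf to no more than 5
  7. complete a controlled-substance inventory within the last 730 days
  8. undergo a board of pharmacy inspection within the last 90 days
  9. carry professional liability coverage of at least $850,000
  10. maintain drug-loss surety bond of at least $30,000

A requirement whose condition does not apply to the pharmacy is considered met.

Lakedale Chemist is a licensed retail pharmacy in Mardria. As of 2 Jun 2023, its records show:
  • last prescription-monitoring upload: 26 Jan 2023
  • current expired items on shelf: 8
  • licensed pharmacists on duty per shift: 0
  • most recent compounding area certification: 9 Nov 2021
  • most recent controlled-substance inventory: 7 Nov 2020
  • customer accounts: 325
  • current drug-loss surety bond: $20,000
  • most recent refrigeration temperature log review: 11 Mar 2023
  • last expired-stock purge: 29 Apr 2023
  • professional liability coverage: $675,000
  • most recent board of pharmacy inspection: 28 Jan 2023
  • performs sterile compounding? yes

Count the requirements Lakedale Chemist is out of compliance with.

1. prescription-monitoring upload 127 days ago vs limit 120 → not met
2. refrigeration temperature log review 83 days ago vs limit 90 → met
3. licensed pharmacists on duty per shift 0 < 2 → not met
4. compounding area certification 570 days ago vs limit 540 → not met
5. condition 'performs sterile compounding' holds; expired-stock purge 34 days ago vs limit 30 → not met
6. expired items on shelf 8 > 5 → not met
7. controlled-substance inventory 937 days ago vs limit 730 → not met
8. board of pharmacy inspection 125 days ago vs limit 90 → not met
9. professional liability coverage $675,000 < $850,000 → not met
10. drug-loss surety bond $20,000 < $30,000 → not met
Not met: 9 of 10

9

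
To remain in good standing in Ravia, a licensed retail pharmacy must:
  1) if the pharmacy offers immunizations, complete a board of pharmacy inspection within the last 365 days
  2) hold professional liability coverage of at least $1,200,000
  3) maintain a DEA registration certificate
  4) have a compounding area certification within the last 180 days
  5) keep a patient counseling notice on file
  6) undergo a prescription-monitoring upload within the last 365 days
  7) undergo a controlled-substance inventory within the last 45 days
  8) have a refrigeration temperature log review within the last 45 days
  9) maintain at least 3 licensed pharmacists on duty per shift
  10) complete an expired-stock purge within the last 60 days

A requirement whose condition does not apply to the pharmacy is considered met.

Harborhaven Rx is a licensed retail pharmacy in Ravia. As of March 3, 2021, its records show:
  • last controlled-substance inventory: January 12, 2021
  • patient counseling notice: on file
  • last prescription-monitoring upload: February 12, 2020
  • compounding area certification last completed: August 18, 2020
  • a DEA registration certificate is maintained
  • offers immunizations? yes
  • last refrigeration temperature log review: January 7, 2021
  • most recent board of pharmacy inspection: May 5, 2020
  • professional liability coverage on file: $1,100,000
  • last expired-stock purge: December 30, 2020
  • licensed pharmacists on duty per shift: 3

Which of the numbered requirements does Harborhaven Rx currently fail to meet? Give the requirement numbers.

1. condition 'offers immunizations' holds; board of pharmacy inspection 302 days ago vs limit 365 → met
2. professional liability coverage $1,100,000 < $1,200,000 → not met
3. DEA registration certificate present → met
4. compounding area certification 197 days ago vs limit 180 → not met
5. patient counseling notice present → met
6. prescription-monitoring upload 385 days ago vs limit 365 → not met
7. controlled-substance inventory 50 days ago vs limit 45 → not met
8. refrigeration temperature log review 55 days ago vs limit 45 → not met
9. licensed pharmacists on duty per shift 3 ≥ 3 → met
10. expired-stock purge 63 days ago vs limit 60 → not met
Not met: 2, 4, 6, 7, 8, 10

2, 4, 6, 7, 8, 10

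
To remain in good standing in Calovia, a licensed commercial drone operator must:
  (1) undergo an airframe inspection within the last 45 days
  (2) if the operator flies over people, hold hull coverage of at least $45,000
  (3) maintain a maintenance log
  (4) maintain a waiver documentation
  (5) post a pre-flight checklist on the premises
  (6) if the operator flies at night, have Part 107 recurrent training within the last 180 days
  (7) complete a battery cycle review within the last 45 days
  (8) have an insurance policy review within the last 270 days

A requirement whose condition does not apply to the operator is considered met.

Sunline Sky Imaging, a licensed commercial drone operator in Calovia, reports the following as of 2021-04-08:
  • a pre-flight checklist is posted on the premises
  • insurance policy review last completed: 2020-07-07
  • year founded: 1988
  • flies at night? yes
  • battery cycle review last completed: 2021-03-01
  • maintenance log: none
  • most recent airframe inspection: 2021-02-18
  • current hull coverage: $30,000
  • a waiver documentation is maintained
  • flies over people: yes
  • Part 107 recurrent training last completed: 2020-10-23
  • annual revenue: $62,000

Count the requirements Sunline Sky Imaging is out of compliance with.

4

1. airframe inspection 49 days ago vs limit 45 → not met
2. condition 'flies over people' holds; hull coverage $30,000 < $45,000 → not met
3. maintenance log absent → not met
4. waiver documentation present → met
5. pre-flight checklist present → met
6. condition 'flies at night' holds; Part 107 recurrent training 167 days ago vs limit 180 → met
7. battery cycle review 38 days ago vs limit 45 → met
8. insurance policy review 275 days ago vs limit 270 → not met
Not met: 4 of 8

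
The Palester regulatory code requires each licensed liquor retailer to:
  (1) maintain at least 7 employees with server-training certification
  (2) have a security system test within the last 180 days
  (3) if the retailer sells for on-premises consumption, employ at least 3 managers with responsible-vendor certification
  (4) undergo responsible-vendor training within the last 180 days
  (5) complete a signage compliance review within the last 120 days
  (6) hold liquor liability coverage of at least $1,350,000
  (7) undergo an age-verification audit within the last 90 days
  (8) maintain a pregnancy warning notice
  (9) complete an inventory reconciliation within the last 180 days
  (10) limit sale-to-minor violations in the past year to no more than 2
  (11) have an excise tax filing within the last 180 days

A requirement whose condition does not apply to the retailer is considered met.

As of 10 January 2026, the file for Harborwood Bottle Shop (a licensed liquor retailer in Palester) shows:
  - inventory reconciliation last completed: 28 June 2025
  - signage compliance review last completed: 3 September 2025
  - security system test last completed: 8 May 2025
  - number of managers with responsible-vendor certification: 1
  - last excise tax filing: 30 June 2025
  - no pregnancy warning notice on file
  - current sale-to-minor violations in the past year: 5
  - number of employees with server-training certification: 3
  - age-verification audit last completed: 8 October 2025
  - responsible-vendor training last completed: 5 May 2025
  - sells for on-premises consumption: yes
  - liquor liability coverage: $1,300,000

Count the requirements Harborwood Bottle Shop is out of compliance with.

11

1. employees with server-training certification 3 < 7 → not met
2. security system test 247 days ago vs limit 180 → not met
3. condition 'sells for on-premises consumption' holds; managers with responsible-vendor certification 1 < 3 → not met
4. responsible-vendor training 250 days ago vs limit 180 → not met
5. signage compliance review 129 days ago vs limit 120 → not met
6. liquor liability coverage $1,300,000 < $1,350,000 → not met
7. age-verification audit 94 days ago vs limit 90 → not met
8. pregnancy warning notice absent → not met
9. inventory reconciliation 196 days ago vs limit 180 → not met
10. sale-to-minor violations in the past year 5 > 2 → not met
11. excise tax filing 194 days ago vs limit 180 → not met
Not met: 11 of 11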